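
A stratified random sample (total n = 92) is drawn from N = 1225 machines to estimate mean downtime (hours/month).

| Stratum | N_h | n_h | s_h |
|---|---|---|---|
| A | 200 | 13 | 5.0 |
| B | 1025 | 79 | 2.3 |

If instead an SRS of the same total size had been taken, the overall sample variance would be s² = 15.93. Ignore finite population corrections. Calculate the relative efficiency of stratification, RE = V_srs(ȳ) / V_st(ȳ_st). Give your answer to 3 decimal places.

RE ≈ 1.764

V̂(ȳ_st) = Σ W_h² s_h²/n_h, with W_h = N_h/N and N = 1225:
  stratum A: (200/1225)²·5.0²/13 = 0.0512607
  stratum B: (1025/1225)²·2.3²/79 = 0.0468818
V_st = 0.0981425
V_srs = s²/n = 15.93/92 = 0.173152
Relative efficiency = V_srs / V_st = 0.173152/0.0981425 = 1.7643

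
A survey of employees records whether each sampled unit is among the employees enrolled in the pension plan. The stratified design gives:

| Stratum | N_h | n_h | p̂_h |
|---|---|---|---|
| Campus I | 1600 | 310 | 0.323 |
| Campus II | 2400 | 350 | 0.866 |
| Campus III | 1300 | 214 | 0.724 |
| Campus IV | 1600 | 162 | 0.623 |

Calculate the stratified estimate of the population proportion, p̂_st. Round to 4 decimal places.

p̂_st ≈ 0.6570

N = 6900; stratum weights W_h = N_h/N.
p̂_st = Σ W_h p̂_h = (1600·0.323 + 2400·0.866 + 1300·0.724 + 1600·0.623)/6900 = 0.65699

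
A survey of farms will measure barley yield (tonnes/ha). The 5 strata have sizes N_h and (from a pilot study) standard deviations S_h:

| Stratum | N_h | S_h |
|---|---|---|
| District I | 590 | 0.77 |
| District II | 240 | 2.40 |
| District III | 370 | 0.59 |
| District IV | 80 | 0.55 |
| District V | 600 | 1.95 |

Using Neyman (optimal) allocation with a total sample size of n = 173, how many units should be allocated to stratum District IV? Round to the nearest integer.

Neyman allocation: n_h = n · N_h S_h / Σ N_i S_i, with n = 173.
  stratum District I: N_h·S_h = 590·0.77 = 454.30
  stratum District II: N_h·S_h = 240·2.40 = 576.00
  stratum District III: N_h·S_h = 370·0.59 = 218.30
  stratum District IV: N_h·S_h = 80·0.55 = 44.00
  stratum District V: N_h·S_h = 600·1.95 = 1170.00
Σ N_h S_h = 2462.60
n for stratum District IV = 173·44.00/2462.60 = 3.091 → 3

3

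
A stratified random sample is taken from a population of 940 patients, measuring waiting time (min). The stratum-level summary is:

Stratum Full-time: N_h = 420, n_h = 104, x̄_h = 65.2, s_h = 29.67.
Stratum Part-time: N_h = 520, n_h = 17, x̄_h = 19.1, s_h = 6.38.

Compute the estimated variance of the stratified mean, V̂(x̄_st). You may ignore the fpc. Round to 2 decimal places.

V̂(x̄_st) ≈ 2.42

V̂(x̄_st) = Σ W_h² s_h²/n_h, with W_h = N_h/N and N = 940:
  stratum Full-time: (420/940)²·29.67²/104 = 1.68984
  stratum Part-time: (520/940)²·6.38²/17 = 0.732729
V̂(x̄_st) = 2.42257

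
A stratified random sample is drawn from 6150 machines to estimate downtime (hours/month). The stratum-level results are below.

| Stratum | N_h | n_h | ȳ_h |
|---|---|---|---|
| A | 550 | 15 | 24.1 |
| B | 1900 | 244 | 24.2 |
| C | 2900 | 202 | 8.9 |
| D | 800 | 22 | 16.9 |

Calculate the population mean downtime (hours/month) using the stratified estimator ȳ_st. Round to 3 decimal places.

ȳ_st ≈ 16.027

N = Σ N_h = 6150. Stratum weights W_h = N_h/N.
ȳ_st = (550·24.1 + 1900·24.2 + 2900·8.9 + 800·16.9) / 6150 = 16.02683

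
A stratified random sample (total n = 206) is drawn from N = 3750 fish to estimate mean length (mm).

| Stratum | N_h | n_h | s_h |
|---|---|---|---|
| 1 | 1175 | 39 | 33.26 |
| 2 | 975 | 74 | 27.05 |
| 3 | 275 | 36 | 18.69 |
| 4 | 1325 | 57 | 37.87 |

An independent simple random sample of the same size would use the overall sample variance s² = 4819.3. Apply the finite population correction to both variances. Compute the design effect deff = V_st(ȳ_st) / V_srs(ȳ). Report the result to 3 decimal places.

V̂(ȳ_st) = Σ W_h² (1 − n_h/N_h) s_h²/n_h, with W_h = N_h/N and N = 3750:
  stratum 1: (1175/3750)²·(1 − 39/1175)·33.26²/39 = 2.69236
  stratum 2: (975/3750)²·(1 − 74/975)·27.05²/74 = 0.617689
  stratum 3: (275/3750)²·(1 − 36/275)·18.69²/36 = 0.0453507
  stratum 4: (1325/3750)²·(1 − 57/1325)·37.87²/57 = 3.006
V_st = 6.3614
V_srs = (1 − 206/3750)·4819.3/206 = 22.1095
deff = V_st / V_srs = 6.3614/22.1095 = 0.2877

deff ≈ 0.288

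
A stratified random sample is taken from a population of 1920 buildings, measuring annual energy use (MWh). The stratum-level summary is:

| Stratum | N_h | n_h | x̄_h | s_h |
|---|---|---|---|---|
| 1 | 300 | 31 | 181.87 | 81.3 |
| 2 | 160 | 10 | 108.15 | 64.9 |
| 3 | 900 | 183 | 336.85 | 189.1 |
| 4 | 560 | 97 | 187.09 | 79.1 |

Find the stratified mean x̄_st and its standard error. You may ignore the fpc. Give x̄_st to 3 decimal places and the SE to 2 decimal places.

x̄_st = Σ W_h x̄_h = (300·181.87 + 160·108.15 + 900·336.85 + 560·187.09)/1920 = 249.89604
V̂(x̄_st) = Σ W_h² s_h²/n_h, with W_h = N_h/N and N = 1920:
  stratum 1: (300/1920)²·81.3²/31 = 5.20546
  stratum 2: (160/1920)²·64.9²/10 = 2.92501
  stratum 3: (900/1920)²·189.1²/183 = 42.9353
  stratum 4: (560/1920)²·79.1²/97 = 5.48725
V̂(x̄_st) = 56.553
SE(x̄_st) = √56.553 = 7.52017

x̄_st ≈ 249.896, SE ≈ 7.52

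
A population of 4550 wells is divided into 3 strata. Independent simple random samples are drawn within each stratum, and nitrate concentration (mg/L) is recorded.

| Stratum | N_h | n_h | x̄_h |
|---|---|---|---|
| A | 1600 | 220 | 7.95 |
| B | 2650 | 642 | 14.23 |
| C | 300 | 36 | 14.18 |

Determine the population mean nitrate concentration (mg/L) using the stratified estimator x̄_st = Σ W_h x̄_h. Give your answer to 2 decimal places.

x̄_st ≈ 12.02

N = Σ N_h = 4550. Stratum weights W_h = N_h/N.
x̄_st = (1600·7.95 + 2650·14.23 + 300·14.18) / 4550 = 12.0184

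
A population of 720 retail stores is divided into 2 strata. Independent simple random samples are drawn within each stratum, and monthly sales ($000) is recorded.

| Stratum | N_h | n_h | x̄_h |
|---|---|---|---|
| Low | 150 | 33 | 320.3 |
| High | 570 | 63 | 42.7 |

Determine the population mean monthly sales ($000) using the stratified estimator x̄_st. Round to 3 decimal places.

x̄_st ≈ 100.533

N = Σ N_h = 720. Stratum weights W_h = N_h/N.
x̄_st = (150·320.3 + 570·42.7) / 720 = 100.53333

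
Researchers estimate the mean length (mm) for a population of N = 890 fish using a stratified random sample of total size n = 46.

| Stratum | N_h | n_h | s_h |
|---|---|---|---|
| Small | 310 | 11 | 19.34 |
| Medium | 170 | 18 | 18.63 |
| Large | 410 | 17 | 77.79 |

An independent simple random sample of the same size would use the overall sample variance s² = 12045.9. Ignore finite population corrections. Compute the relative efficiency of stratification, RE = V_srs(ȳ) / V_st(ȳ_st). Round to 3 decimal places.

V̂(ȳ_st) = Σ W_h² s_h²/n_h, with W_h = N_h/N and N = 890:
  stratum Small: (310/890)²·19.34²/11 = 4.12538
  stratum Medium: (170/890)²·18.63²/18 = 0.703511
  stratum Large: (410/890)²·77.79²/17 = 75.5416
V_st = 80.3705
V_srs = s²/n = 12045.9/46 = 261.867
Relative efficiency = V_srs / V_st = 261.867/80.3705 = 3.2583

RE ≈ 3.258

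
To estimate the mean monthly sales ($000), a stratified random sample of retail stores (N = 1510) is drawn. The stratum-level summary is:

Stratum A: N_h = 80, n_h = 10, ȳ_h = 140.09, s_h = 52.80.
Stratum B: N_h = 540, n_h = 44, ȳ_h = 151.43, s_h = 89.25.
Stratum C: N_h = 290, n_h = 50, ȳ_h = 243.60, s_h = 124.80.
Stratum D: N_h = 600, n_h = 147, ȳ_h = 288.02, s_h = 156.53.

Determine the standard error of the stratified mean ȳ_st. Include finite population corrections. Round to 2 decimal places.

V̂(ȳ_st) = Σ W_h² (1 − n_h/N_h) s_h²/n_h, with W_h = N_h/N and N = 1510:
  stratum A: (80/1510)²·(1 − 10/80)·52.80²/10 = 0.684703
  stratum B: (540/1510)²·(1 − 44/540)·89.25²/44 = 21.266
  stratum C: (290/1510)²·(1 − 50/290)·124.80²/50 = 9.50855
  stratum D: (600/1510)²·(1 − 147/600)·156.53²/147 = 19.8689
V̂(ȳ_st) = 51.3281
SE(ȳ_st) = √51.3281 = 7.16436

SE(ȳ_st) ≈ 7.16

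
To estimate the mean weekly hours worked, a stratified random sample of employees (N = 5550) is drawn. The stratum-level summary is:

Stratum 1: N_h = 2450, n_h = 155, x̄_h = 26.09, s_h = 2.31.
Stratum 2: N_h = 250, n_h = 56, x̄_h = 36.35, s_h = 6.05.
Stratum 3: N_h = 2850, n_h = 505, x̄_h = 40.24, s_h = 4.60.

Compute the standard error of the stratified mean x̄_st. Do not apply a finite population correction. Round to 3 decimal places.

SE(x̄_st) ≈ 0.138

V̂(x̄_st) = Σ W_h² s_h²/n_h, with W_h = N_h/N and N = 5550:
  stratum 1: (2450/5550)²·2.31²/155 = 0.0067087
  stratum 2: (250/5550)²·6.05²/56 = 0.00132622
  stratum 3: (2850/5550)²·4.60²/505 = 0.0110491
V̂(x̄_st) = 0.0190841
SE(x̄_st) = √0.0190841 = 0.138145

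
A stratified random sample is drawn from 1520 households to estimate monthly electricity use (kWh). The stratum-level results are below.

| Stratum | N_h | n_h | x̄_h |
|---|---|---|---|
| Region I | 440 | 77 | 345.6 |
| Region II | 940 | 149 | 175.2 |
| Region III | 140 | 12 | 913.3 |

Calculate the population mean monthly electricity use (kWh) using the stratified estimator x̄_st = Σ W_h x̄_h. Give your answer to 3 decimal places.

N = Σ N_h = 1520. Stratum weights W_h = N_h/N.
x̄_st = (440·345.6 + 940·175.2 + 140·913.3) / 1520 = 292.50921

x̄_st ≈ 292.509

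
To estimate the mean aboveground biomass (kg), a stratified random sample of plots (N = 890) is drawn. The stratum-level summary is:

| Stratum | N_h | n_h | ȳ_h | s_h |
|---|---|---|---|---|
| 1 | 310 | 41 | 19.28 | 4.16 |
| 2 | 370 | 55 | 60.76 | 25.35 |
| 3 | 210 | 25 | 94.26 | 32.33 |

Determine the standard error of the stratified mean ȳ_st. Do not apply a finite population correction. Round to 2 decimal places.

V̂(ȳ_st) = Σ W_h² s_h²/n_h, with W_h = N_h/N and N = 890:
  stratum 1: (310/890)²·4.16²/41 = 0.051209
  stratum 2: (370/890)²·25.35²/55 = 2.01937
  stratum 3: (210/890)²·32.33²/25 = 2.32772
V̂(ȳ_st) = 4.3983
SE(ȳ_st) = √4.3983 = 2.09721

SE(ȳ_st) ≈ 2.10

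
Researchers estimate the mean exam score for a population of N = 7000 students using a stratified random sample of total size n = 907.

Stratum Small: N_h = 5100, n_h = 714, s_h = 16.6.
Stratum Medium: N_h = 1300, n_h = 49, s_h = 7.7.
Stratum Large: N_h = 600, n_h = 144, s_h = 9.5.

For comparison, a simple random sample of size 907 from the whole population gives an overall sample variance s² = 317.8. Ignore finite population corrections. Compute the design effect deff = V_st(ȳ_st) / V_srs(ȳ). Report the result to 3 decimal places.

deff ≈ 0.717

V̂(ȳ_st) = Σ W_h² s_h²/n_h, with W_h = N_h/N and N = 7000:
  stratum Small: (5100/7000)²·16.6²/714 = 0.204862
  stratum Medium: (1300/7000)²·7.7²/49 = 0.0417327
  stratum Large: (600/7000)²·9.5²/144 = 0.00460459
V_st = 0.2512
V_srs = s²/n = 317.8/907 = 0.350386
deff = V_st / V_srs = 0.2512/0.350386 = 0.7169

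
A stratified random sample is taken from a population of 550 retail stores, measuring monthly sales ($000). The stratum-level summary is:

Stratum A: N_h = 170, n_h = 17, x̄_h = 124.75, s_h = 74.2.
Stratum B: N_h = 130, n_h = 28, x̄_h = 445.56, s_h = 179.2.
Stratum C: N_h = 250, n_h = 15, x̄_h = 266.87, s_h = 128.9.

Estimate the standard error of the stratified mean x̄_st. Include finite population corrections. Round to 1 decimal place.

SE(x̄_st) ≈ 17.1

V̂(x̄_st) = Σ W_h² (1 − n_h/N_h) s_h²/n_h, with W_h = N_h/N and N = 550:
  stratum A: (170/550)²·(1 − 17/170)·74.2²/17 = 27.8467
  stratum B: (130/550)²·(1 − 28/130)·179.2²/28 = 50.2732
  stratum C: (250/550)²·(1 − 15/250)·128.9²/15 = 215.128
V̂(x̄_st) = 293.248
SE(x̄_st) = √293.248 = 17.1245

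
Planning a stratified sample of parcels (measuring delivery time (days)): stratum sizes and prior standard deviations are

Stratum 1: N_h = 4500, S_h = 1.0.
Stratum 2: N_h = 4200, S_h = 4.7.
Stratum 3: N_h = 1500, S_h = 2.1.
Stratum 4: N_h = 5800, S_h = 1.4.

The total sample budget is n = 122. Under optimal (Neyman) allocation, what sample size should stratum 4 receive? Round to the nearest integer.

28

Neyman allocation: n_h = n · N_h S_h / Σ N_i S_i, with n = 122.
  stratum 1: N_h·S_h = 4500·1.0 = 4500.00
  stratum 2: N_h·S_h = 4200·4.7 = 19740.00
  stratum 3: N_h·S_h = 1500·2.1 = 3150.00
  stratum 4: N_h·S_h = 5800·1.4 = 8120.00
Σ N_h S_h = 35510.00
n for stratum 4 = 122·8120.00/35510.00 = 27.897 → 28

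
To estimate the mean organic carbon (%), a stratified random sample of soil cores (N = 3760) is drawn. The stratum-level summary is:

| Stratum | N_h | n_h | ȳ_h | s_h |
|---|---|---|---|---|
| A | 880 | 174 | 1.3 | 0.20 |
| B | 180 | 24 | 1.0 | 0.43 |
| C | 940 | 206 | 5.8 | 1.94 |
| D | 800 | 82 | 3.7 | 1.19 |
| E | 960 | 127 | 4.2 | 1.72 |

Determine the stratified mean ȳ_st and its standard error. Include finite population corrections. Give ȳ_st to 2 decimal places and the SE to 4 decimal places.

ȳ_st ≈ 3.66, SE ≈ 0.0542

ȳ_st = Σ W_h ȳ_h = (880·1.3 + 180·1.0 + 940·5.8 + 800·3.7 + 960·4.2)/3760 = 3.66170
V̂(ȳ_st) = Σ W_h² (1 − n_h/N_h) s_h²/n_h, with W_h = N_h/N and N = 3760:
  stratum A: (880/3760)²·(1 − 174/880)·0.20²/174 = 1.01024e-05
  stratum B: (180/3760)²·(1 − 24/180)·0.43²/24 = 1.5302e-05
  stratum C: (940/3760)²·(1 − 206/940)·1.94²/206 = 0.00089163
  stratum D: (800/3760)²·(1 − 82/800)·1.19²/82 = 0.000701647
  stratum E: (960/3760)²·(1 − 127/960)·1.72²/127 = 0.00131763
V̂(ȳ_st) = 0.00293631
SE(ȳ_st) = √0.00293631 = 0.0541877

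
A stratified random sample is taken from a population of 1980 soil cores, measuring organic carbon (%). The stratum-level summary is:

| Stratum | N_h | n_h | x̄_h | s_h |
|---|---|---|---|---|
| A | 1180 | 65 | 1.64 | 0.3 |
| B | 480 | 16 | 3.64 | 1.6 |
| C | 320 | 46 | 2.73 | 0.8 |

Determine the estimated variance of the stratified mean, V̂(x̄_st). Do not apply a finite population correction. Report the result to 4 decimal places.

V̂(x̄_st) ≈ 0.0103

V̂(x̄_st) = Σ W_h² s_h²/n_h, with W_h = N_h/N and N = 1980:
  stratum A: (1180/1980)²·0.3²/65 = 0.000491771
  stratum B: (480/1980)²·1.6²/16 = 0.00940312
  stratum C: (320/1980)²·0.8²/46 = 0.000363406
V̂(x̄_st) = 0.0102583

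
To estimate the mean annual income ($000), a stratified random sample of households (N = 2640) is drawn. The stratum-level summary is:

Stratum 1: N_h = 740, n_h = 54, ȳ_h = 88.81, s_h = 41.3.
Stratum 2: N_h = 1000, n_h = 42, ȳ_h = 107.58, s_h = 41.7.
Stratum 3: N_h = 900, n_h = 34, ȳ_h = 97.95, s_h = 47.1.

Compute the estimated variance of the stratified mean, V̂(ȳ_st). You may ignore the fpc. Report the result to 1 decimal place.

V̂(ȳ_st) = Σ W_h² s_h²/n_h, with W_h = N_h/N and N = 2640:
  stratum 1: (740/2640)²·41.3²/54 = 2.48177
  stratum 2: (1000/2640)²·41.7²/42 = 5.94039
  stratum 3: (900/2640)²·47.1²/34 = 7.58298
V̂(ȳ_st) = 16.0051

V̂(ȳ_st) ≈ 16.0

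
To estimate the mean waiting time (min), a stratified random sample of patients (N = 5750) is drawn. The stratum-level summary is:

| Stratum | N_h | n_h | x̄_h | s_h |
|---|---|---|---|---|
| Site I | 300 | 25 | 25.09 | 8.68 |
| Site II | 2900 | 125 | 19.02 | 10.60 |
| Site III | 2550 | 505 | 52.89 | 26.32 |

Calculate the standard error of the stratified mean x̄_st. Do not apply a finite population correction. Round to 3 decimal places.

V̂(x̄_st) = Σ W_h² s_h²/n_h, with W_h = N_h/N and N = 5750:
  stratum Site I: (300/5750)²·8.68²/25 = 0.00820363
  stratum Site II: (2900/5750)²·10.60²/125 = 0.228645
  stratum Site III: (2550/5750)²·26.32²/505 = 0.26979
V̂(x̄_st) = 0.506638
SE(x̄_st) = √0.506638 = 0.711785

SE(x̄_st) ≈ 0.712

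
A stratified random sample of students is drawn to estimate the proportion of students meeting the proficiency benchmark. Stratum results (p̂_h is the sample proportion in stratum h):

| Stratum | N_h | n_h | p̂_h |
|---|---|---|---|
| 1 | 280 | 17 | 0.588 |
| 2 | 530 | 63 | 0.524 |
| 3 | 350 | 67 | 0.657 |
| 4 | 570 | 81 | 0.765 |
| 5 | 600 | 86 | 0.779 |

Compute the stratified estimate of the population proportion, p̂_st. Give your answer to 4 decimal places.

p̂_st ≈ 0.6763

N = 2330; stratum weights W_h = N_h/N.
p̂_st = Σ W_h p̂_h = (280·0.588 + 530·0.524 + 350·0.657 + 570·0.765 + 600·0.779)/2330 = 0.67629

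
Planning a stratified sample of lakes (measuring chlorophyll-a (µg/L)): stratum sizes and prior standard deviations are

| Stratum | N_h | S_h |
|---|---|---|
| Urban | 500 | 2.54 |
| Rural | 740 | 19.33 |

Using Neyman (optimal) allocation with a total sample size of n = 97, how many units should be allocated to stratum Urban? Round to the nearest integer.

8

Neyman allocation: n_h = n · N_h S_h / Σ N_i S_i, with n = 97.
  stratum Urban: N_h·S_h = 500·2.54 = 1270.00
  stratum Rural: N_h·S_h = 740·19.33 = 14304.20
Σ N_h S_h = 15574.20
n for stratum Urban = 97·1270.00/15574.20 = 7.910 → 8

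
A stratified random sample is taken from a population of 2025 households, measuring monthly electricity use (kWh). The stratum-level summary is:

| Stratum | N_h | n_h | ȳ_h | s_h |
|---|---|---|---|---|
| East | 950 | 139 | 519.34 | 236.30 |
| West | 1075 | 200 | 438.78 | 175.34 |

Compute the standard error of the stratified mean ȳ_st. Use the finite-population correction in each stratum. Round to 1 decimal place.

V̂(ȳ_st) = Σ W_h² (1 − n_h/N_h) s_h²/n_h, with W_h = N_h/N and N = 2025:
  stratum East: (950/2025)²·(1 − 139/950)·236.30²/139 = 75.4757
  stratum West: (1075/2025)²·(1 − 200/1075)·175.34²/200 = 35.2613
V̂(ȳ_st) = 110.737
SE(ȳ_st) = √110.737 = 10.5232

SE(ȳ_st) ≈ 10.5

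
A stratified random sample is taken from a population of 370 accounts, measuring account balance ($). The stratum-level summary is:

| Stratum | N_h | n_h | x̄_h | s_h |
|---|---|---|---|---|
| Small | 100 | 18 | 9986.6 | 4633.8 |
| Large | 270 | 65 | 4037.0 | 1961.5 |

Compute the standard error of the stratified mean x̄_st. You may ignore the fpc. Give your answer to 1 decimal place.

SE(x̄_st) ≈ 344.5

V̂(x̄_st) = Σ W_h² s_h²/n_h, with W_h = N_h/N and N = 370:
  stratum Small: (100/370)²·4633.8²/18 = 87136.2
  stratum Large: (270/370)²·1961.5²/65 = 31520.1
V̂(x̄_st) = 118656
SE(x̄_st) = √118656 = 344.465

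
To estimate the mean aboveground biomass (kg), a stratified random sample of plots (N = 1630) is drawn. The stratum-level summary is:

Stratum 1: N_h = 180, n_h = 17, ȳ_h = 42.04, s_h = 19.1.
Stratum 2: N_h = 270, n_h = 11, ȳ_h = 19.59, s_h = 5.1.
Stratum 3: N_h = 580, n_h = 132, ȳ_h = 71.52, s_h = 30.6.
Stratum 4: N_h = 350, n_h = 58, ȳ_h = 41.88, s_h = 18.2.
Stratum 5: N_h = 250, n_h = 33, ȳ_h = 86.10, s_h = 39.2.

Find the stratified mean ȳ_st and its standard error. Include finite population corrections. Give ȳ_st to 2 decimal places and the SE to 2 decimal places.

ȳ_st = Σ W_h ȳ_h = (180·42.04 + 270·19.59 + 580·71.52 + 350·41.88 + 250·86.10)/1630 = 55.53442
V̂(ȳ_st) = Σ W_h² (1 − n_h/N_h) s_h²/n_h, with W_h = N_h/N and N = 1630:
  stratum 1: (180/1630)²·(1 − 17/180)·19.1²/17 = 0.236975
  stratum 2: (270/1630)²·(1 − 11/270)·5.1²/11 = 0.0622352
  stratum 3: (580/1630)²·(1 − 132/580)·30.6²/132 = 0.693745
  stratum 4: (350/1630)²·(1 − 58/350)·18.2²/58 = 0.21968
  stratum 5: (250/1630)²·(1 − 33/250)·39.2²/33 = 0.950786
V̂(ȳ_st) = 2.16342
SE(ȳ_st) = √2.16342 = 1.47086

ȳ_st ≈ 55.53, SE ≈ 1.47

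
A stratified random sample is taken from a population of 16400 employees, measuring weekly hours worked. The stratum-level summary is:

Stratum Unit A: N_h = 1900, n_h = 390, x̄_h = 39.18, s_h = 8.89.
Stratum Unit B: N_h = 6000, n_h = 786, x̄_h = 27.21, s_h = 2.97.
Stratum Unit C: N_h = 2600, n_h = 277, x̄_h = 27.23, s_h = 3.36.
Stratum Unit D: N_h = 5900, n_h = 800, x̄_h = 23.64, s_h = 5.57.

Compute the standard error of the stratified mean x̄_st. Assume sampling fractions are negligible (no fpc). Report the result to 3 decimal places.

SE(x̄_st) ≈ 0.101

V̂(x̄_st) = Σ W_h² s_h²/n_h, with W_h = N_h/N and N = 16400:
  stratum Unit A: (1900/16400)²·8.89²/390 = 0.00271993
  stratum Unit B: (6000/16400)²·2.97²/786 = 0.00150212
  stratum Unit C: (2600/16400)²·3.36²/277 = 0.00102437
  stratum Unit D: (5900/16400)²·5.57²/800 = 0.00501923
V̂(x̄_st) = 0.0102657
SE(x̄_st) = √0.0102657 = 0.10132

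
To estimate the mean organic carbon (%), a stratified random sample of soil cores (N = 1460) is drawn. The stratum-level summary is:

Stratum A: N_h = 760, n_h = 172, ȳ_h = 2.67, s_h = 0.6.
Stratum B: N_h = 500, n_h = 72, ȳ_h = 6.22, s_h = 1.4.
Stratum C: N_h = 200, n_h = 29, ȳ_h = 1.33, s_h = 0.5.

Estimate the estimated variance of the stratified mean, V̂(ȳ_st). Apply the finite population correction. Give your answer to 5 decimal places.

V̂(ȳ_st) = Σ W_h² (1 − n_h/N_h) s_h²/n_h, with W_h = N_h/N and N = 1460:
  stratum A: (760/1460)²·(1 − 172/760)·0.6²/172 = 0.000438793
  stratum B: (500/1460)²·(1 − 72/500)·1.4²/72 = 0.00273295
  stratum C: (200/1460)²·(1 − 29/200)·0.5²/29 = 0.000138313
V̂(ȳ_st) = 0.00331006

V̂(ȳ_st) ≈ 0.00331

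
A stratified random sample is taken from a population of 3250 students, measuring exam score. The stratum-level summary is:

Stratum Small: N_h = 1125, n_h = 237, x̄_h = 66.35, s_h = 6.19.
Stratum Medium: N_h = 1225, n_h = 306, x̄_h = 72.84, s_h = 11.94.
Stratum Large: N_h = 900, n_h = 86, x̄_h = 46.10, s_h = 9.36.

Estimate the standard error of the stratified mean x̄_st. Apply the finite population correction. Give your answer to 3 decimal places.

SE(x̄_st) ≈ 0.368

V̂(x̄_st) = Σ W_h² (1 − n_h/N_h) s_h²/n_h, with W_h = N_h/N and N = 3250:
  stratum Small: (1125/3250)²·(1 − 237/1125)·6.19²/237 = 0.0152909
  stratum Medium: (1225/3250)²·(1 − 306/1225)·11.94²/306 = 0.049656
  stratum Large: (900/3250)²·(1 − 86/900)·9.36²/86 = 0.0706567
V̂(x̄_st) = 0.135604
SE(x̄_st) = √0.135604 = 0.368244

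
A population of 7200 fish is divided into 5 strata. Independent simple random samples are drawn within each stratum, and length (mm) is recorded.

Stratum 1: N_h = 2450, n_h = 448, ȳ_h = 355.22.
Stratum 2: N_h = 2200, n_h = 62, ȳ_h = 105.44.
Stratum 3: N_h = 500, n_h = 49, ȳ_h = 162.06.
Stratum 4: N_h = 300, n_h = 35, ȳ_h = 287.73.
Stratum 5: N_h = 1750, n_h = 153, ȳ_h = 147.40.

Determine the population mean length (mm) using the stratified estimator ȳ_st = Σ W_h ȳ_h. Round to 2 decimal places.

ȳ_st ≈ 212.16

N = Σ N_h = 7200. Stratum weights W_h = N_h/N.
ȳ_st = (2450·355.22 + 2200·105.44 + 500·162.06 + 300·287.73 + 1750·147.40) / 7200 = 212.1606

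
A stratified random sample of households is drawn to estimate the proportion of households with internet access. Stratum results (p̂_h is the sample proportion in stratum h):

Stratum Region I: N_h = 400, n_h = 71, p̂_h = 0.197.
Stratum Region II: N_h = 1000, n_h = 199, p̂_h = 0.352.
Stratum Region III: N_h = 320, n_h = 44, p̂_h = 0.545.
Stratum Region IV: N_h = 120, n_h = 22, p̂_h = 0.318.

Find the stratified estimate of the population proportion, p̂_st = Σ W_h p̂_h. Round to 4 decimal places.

N = 1840; stratum weights W_h = N_h/N.
p̂_st = Σ W_h p̂_h = (400·0.197 + 1000·0.352 + 320·0.545 + 120·0.318)/1840 = 0.34965

p̂_st ≈ 0.3497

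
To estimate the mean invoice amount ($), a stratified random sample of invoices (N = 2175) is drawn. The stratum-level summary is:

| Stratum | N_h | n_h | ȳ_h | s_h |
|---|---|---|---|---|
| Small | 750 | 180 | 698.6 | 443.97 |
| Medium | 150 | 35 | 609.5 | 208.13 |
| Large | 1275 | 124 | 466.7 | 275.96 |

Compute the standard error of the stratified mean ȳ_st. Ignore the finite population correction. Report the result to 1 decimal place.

SE(ȳ_st) ≈ 18.6

V̂(ȳ_st) = Σ W_h² s_h²/n_h, with W_h = N_h/N and N = 2175:
  stratum Small: (750/2175)²·443.97²/180 = 130.208
  stratum Medium: (150/2175)²·208.13²/35 = 5.88661
  stratum Large: (1275/2175)²·275.96²/124 = 211.044
V̂(ȳ_st) = 347.139
SE(ȳ_st) = √347.139 = 18.6317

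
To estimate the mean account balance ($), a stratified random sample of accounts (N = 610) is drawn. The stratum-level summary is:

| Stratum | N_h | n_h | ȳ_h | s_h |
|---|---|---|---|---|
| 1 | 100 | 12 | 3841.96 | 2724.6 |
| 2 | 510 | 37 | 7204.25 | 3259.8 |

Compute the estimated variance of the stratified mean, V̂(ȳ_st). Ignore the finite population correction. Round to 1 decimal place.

V̂(ȳ_st) = Σ W_h² s_h²/n_h, with W_h = N_h/N and N = 610:
  stratum 1: (100/610)²·2724.6²/12 = 16625.1
  stratum 2: (510/610)²·3259.8²/37 = 200752
V̂(ȳ_st) = 217378

V̂(ȳ_st) ≈ 217377.6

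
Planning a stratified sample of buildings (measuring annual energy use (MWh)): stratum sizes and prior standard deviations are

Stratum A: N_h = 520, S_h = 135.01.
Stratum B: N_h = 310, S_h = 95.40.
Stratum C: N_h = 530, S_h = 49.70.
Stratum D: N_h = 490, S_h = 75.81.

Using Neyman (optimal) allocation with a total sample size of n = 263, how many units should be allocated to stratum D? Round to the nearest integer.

60

Neyman allocation: n_h = n · N_h S_h / Σ N_i S_i, with n = 263.
  stratum A: N_h·S_h = 520·135.01 = 70205.20
  stratum B: N_h·S_h = 310·95.40 = 29574.00
  stratum C: N_h·S_h = 530·49.70 = 26341.00
  stratum D: N_h·S_h = 490·75.81 = 37146.90
Σ N_h S_h = 163267.10
n for stratum D = 263·37146.90/163267.10 = 59.838 → 60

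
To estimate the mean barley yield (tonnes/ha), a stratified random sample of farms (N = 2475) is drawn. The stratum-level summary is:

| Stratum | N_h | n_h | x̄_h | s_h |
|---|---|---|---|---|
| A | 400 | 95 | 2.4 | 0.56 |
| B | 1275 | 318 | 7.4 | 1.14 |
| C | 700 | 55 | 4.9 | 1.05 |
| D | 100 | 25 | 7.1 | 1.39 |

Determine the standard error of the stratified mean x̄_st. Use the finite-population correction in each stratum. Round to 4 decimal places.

SE(x̄_st) ≈ 0.0495

V̂(x̄_st) = Σ W_h² (1 − n_h/N_h) s_h²/n_h, with W_h = N_h/N and N = 2475:
  stratum A: (400/2475)²·(1 − 95/400)·0.56²/95 = 6.57449e-05
  stratum B: (1275/2475)²·(1 − 318/1275)·1.14²/318 = 0.000814056
  stratum C: (700/2475)²·(1 − 55/700)·1.05²/55 = 0.00147749
  stratum D: (100/2475)²·(1 − 25/100)·1.39²/25 = 9.46238e-05
V̂(x̄_st) = 0.00245191
SE(x̄_st) = √0.00245191 = 0.0495168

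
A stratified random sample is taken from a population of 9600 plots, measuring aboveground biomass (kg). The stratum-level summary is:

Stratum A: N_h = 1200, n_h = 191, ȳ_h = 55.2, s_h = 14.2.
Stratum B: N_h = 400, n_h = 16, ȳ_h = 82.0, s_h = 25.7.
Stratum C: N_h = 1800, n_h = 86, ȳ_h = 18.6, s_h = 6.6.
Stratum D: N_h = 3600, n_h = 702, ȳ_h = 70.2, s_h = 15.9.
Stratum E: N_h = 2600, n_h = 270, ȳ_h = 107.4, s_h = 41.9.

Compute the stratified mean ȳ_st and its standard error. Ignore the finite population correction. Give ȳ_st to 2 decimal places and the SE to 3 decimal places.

ȳ_st ≈ 69.22, SE ≈ 0.796

ȳ_st = Σ W_h ȳ_h = (1200·55.2 + 400·82.0 + 1800·18.6 + 3600·70.2 + 2600·107.4)/9600 = 69.21667
V̂(ȳ_st) = Σ W_h² s_h²/n_h, with W_h = N_h/N and N = 9600:
  stratum A: (1200/9600)²·14.2²/191 = 0.0164954
  stratum B: (400/9600)²·25.7²/16 = 0.0716678
  stratum C: (1800/9600)²·6.6²/86 = 0.017807
  stratum D: (3600/9600)²·15.9²/702 = 0.050643
  stratum E: (2600/9600)²·41.9²/270 = 0.476945
V̂(ȳ_st) = 0.633558
SE(ȳ_st) = √0.633558 = 0.795964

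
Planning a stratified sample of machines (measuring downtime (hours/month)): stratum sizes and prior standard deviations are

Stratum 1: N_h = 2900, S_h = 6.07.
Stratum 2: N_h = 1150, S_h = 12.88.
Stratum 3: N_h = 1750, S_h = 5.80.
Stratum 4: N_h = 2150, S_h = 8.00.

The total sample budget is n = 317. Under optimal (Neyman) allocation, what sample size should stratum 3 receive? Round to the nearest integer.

Neyman allocation: n_h = n · N_h S_h / Σ N_i S_i, with n = 317.
  stratum 1: N_h·S_h = 2900·6.07 = 17603.00
  stratum 2: N_h·S_h = 1150·12.88 = 14812.00
  stratum 3: N_h·S_h = 1750·5.80 = 10150.00
  stratum 4: N_h·S_h = 2150·8.00 = 17200.00
Σ N_h S_h = 59765.00
n for stratum 3 = 317·10150.00/59765.00 = 53.837 → 54

54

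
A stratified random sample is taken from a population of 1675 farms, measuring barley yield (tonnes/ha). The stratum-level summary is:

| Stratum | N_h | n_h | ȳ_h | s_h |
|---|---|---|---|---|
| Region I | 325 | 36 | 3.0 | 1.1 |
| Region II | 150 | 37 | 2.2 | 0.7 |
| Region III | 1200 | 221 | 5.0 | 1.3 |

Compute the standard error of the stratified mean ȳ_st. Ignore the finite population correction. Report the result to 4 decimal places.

SE(ȳ_st) ≈ 0.0728

V̂(ȳ_st) = Σ W_h² s_h²/n_h, with W_h = N_h/N and N = 1675:
  stratum Region I: (325/1675)²·1.1²/36 = 0.00126538
  stratum Region II: (150/1675)²·0.7²/37 = 0.000106206
  stratum Region III: (1200/1675)²·1.3²/221 = 0.00392489
V̂(ȳ_st) = 0.00529647
SE(ȳ_st) = √0.00529647 = 0.0727769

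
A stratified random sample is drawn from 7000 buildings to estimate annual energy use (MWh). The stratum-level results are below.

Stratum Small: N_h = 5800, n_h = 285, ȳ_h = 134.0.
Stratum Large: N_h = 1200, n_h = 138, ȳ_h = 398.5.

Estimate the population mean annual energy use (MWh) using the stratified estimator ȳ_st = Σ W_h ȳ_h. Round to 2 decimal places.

N = Σ N_h = 7000. Stratum weights W_h = N_h/N.
ȳ_st = (5800·134.0 + 1200·398.5) / 7000 = 179.3429

ȳ_st ≈ 179.34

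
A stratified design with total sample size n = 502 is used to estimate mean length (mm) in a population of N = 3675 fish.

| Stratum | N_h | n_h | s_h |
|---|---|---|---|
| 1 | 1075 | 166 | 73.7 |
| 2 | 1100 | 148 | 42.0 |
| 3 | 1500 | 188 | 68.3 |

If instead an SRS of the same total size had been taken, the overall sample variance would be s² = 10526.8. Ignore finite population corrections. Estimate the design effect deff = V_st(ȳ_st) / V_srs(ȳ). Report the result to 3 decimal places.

deff ≈ 0.382

V̂(ȳ_st) = Σ W_h² s_h²/n_h, with W_h = N_h/N and N = 3675:
  stratum 1: (1075/3675)²·73.7²/166 = 2.79981
  stratum 2: (1100/3675)²·42.0²/148 = 1.06784
  stratum 3: (1500/3675)²·68.3²/188 = 4.13382
V_st = 8.00148
V_srs = s²/n = 10526.8/502 = 20.9697
deff = V_st / V_srs = 8.00148/20.9697 = 0.3816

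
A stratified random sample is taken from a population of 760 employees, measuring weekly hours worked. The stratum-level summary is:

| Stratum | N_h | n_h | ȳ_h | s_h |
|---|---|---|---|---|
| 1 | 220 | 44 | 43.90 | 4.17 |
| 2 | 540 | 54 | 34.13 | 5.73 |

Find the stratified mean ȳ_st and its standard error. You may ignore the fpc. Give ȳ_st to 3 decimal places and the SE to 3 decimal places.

ȳ_st ≈ 36.958, SE ≈ 0.583

ȳ_st = Σ W_h ȳ_h = (220·43.90 + 540·34.13)/760 = 36.95816
V̂(ȳ_st) = Σ W_h² s_h²/n_h, with W_h = N_h/N and N = 760:
  stratum 1: (220/760)²·4.17²/44 = 0.033116
  stratum 2: (540/760)²·5.73²/54 = 0.306956
V̂(ȳ_st) = 0.340072
SE(ȳ_st) = √0.340072 = 0.583157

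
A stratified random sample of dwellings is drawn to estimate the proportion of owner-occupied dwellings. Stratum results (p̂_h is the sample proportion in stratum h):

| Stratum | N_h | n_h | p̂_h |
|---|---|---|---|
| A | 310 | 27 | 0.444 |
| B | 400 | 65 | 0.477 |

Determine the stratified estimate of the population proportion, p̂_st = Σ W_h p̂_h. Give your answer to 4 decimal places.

p̂_st ≈ 0.4626

N = 710; stratum weights W_h = N_h/N.
p̂_st = Σ W_h p̂_h = (310·0.444 + 400·0.477)/710 = 0.46259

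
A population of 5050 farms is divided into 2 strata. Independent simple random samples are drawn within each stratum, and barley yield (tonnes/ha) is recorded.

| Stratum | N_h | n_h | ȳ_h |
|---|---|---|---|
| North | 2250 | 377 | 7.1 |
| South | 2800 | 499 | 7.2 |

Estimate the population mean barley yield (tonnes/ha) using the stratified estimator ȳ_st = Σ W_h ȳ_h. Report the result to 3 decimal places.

ȳ_st ≈ 7.155

N = Σ N_h = 5050. Stratum weights W_h = N_h/N.
ȳ_st = (2250·7.1 + 2800·7.2) / 5050 = 7.15545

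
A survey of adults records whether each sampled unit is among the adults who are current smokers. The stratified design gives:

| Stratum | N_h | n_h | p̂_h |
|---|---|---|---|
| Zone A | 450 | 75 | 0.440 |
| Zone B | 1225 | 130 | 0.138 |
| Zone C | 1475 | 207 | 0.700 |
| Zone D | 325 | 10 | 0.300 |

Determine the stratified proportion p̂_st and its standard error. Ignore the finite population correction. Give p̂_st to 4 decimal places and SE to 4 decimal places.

N = 3475; stratum weights W_h = N_h/N.
p̂_st = Σ W_h p̂_h = (450·0.440 + 1225·0.138 + 1475·0.700 + 325·0.300)/3475 = 0.43081
V̂(p̂_st) = Σ W_h² p̂_h(1−p̂_h)/(n_h−1):
  stratum Zone A: (450/3475)²·0.440·0.560/74 = 5.58373e-05
  stratum Zone B: (1225/3475)²·0.138·0.862/129 = 0.000114593
  stratum Zone C: (1475/3475)²·0.700·0.300/206 = 0.000183665
  stratum Zone D: (325/3475)²·0.300·0.700/9 = 0.000204096
V̂(p̂_st) = 0.000558191; SE = √V̂ = 0.0236261

p̂_st ≈ 0.4308, SE ≈ 0.0236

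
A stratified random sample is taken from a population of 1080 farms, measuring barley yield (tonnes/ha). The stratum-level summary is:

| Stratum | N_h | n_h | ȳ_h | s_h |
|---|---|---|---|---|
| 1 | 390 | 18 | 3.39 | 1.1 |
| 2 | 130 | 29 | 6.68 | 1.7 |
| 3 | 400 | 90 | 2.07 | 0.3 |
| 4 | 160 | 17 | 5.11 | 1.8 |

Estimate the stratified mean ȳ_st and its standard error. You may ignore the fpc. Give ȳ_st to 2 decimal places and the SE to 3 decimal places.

ȳ_st = Σ W_h ȳ_h = (390·3.39 + 130·6.68 + 400·2.07 + 160·5.11)/1080 = 3.55194
V̂(ȳ_st) = Σ W_h² s_h²/n_h, with W_h = N_h/N and N = 1080:
  stratum 1: (390/1080)²·1.1²/18 = 0.00876586
  stratum 2: (130/1080)²·1.7²/29 = 0.00144391
  stratum 3: (400/1080)²·0.3²/90 = 0.000137174
  stratum 4: (160/1080)²·1.8²/17 = 0.00418301
V̂(ȳ_st) = 0.0145299
SE(ȳ_st) = √0.0145299 = 0.12054

ȳ_st ≈ 3.55, SE ≈ 0.121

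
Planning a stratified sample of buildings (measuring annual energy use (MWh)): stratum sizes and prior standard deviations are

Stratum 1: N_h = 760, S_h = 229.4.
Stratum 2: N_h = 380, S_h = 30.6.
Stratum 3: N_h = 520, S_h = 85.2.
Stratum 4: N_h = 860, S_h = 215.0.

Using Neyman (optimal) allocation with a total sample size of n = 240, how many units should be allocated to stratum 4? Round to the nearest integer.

107

Neyman allocation: n_h = n · N_h S_h / Σ N_i S_i, with n = 240.
  stratum 1: N_h·S_h = 760·229.4 = 174344.00
  stratum 2: N_h·S_h = 380·30.6 = 11628.00
  stratum 3: N_h·S_h = 520·85.2 = 44304.00
  stratum 4: N_h·S_h = 860·215.0 = 184900.00
Σ N_h S_h = 415176.00
n for stratum 4 = 240·184900.00/415176.00 = 106.885 → 107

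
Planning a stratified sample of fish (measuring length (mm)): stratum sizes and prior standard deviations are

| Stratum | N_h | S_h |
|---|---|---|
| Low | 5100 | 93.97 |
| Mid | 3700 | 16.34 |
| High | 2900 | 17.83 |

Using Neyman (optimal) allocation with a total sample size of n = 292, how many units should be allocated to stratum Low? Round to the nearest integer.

Neyman allocation: n_h = n · N_h S_h / Σ N_i S_i, with n = 292.
  stratum Low: N_h·S_h = 5100·93.97 = 479247.00
  stratum Mid: N_h·S_h = 3700·16.34 = 60458.00
  stratum High: N_h·S_h = 2900·17.83 = 51707.00
Σ N_h S_h = 591412.00
n for stratum Low = 292·479247.00/591412.00 = 236.620 → 237

237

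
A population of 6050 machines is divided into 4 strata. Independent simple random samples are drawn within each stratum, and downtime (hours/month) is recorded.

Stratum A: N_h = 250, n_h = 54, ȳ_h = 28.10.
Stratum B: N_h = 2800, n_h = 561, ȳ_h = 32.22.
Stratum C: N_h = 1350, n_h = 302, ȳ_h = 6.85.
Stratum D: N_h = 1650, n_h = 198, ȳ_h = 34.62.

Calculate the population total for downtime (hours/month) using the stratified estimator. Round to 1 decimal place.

τ̂_st = Σ N_h ȳ_h = 250·28.10 + 2800·32.22 + 1350·6.85 + 1650·34.62 = 163611.5

τ̂_st ≈ 163611.5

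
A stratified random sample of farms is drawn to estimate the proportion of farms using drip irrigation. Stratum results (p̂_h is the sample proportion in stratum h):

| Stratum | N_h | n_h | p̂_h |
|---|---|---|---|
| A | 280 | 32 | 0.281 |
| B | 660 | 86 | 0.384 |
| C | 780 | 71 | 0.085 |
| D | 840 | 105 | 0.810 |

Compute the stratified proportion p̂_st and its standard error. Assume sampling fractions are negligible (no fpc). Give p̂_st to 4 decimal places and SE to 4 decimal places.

N = 2560; stratum weights W_h = N_h/N.
p̂_st = Σ W_h p̂_h = (280·0.281 + 660·0.384 + 780·0.085 + 840·0.810)/2560 = 0.42141
V̂(p̂_st) = Σ W_h² p̂_h(1−p̂_h)/(n_h−1):
  stratum A: (280/2560)²·0.281·0.719/31 = 7.79668e-05
  stratum B: (660/2560)²·0.384·0.616/85 = 0.00018497
  stratum C: (780/2560)²·0.085·0.915/70 = 0.000103146
  stratum D: (840/2560)²·0.810·0.190/104 = 0.000159325
V̂(p̂_st) = 0.000525407; SE = √V̂ = 0.0229218

p̂_st ≈ 0.4214, SE ≈ 0.0229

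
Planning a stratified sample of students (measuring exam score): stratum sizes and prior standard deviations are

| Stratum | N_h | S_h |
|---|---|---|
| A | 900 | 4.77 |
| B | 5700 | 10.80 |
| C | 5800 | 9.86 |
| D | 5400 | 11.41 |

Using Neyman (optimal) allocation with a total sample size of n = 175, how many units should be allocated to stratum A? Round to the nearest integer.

4

Neyman allocation: n_h = n · N_h S_h / Σ N_i S_i, with n = 175.
  stratum A: N_h·S_h = 900·4.77 = 4293.00
  stratum B: N_h·S_h = 5700·10.80 = 61560.00
  stratum C: N_h·S_h = 5800·9.86 = 57188.00
  stratum D: N_h·S_h = 5400·11.41 = 61614.00
Σ N_h S_h = 184655.00
n for stratum A = 175·4293.00/184655.00 = 4.069 → 4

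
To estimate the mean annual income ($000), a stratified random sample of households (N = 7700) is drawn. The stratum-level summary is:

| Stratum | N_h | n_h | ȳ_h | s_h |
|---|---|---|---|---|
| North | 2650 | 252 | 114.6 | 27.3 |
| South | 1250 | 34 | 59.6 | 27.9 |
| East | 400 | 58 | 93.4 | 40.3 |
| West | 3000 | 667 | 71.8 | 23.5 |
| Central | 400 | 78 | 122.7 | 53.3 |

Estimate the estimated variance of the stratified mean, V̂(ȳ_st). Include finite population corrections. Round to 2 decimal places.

V̂(ȳ_st) ≈ 1.15

V̂(ȳ_st) = Σ W_h² (1 − n_h/N_h) s_h²/n_h, with W_h = N_h/N and N = 7700:
  stratum North: (2650/7700)²·(1 − 252/2650)·27.3²/252 = 0.316985
  stratum South: (1250/7700)²·(1 − 34/1250)·27.9²/34 = 0.586937
  stratum East: (400/7700)²·(1 − 58/400)·40.3²/58 = 0.0646081
  stratum West: (3000/7700)²·(1 − 667/3000)·23.5²/667 = 0.0977382
  stratum Central: (400/7700)²·(1 − 78/400)·53.3²/78 = 0.0791214
V̂(ȳ_st) = 1.14539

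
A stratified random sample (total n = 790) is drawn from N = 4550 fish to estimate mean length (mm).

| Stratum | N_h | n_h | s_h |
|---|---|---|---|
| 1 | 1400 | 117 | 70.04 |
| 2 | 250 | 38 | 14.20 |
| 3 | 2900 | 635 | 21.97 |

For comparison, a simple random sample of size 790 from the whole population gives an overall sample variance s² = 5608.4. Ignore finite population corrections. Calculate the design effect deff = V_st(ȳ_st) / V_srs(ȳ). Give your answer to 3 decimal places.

V̂(ȳ_st) = Σ W_h² s_h²/n_h, with W_h = N_h/N and N = 4550:
  stratum 1: (1400/4550)²·70.04²/117 = 3.96954
  stratum 2: (250/4550)²·14.20²/38 = 0.0160196
  stratum 3: (2900/4550)²·21.97²/635 = 0.308787
V_st = 4.29434
V_srs = s²/n = 5608.4/790 = 7.09924
deff = V_st / V_srs = 4.29434/7.09924 = 0.6049

deff ≈ 0.605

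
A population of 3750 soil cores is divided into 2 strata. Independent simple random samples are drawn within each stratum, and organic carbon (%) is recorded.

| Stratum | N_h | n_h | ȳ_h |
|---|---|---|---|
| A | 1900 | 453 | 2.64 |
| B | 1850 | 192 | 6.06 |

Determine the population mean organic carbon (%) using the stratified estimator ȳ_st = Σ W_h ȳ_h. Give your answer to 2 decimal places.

N = Σ N_h = 3750. Stratum weights W_h = N_h/N.
ȳ_st = (1900·2.64 + 1850·6.06) / 3750 = 4.3272

ȳ_st ≈ 4.33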